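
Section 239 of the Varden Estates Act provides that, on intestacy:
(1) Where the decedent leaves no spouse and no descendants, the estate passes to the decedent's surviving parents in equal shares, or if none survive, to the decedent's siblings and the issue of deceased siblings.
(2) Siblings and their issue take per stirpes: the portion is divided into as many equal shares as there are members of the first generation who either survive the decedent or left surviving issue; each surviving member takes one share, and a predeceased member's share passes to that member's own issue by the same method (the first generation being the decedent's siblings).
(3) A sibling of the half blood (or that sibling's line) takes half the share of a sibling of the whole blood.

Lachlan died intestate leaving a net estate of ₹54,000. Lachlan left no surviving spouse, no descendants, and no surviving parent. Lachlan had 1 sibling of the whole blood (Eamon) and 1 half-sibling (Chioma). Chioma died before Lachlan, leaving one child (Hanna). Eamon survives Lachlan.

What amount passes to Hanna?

The entire ₹54,000 passes to the siblings and their issue.
Counting each half-blood sibling's line as half a unit, there are 3/2 units in ₹54,000, so one unit is ₹36,000. Whole-blood lines (Eamon) take ₹36,000 each; half-blood lines (Chioma) take ₹18,000 each.
Chioma's share (₹18,000) passes entirely to Hanna.

Hanna receives ₹18,000.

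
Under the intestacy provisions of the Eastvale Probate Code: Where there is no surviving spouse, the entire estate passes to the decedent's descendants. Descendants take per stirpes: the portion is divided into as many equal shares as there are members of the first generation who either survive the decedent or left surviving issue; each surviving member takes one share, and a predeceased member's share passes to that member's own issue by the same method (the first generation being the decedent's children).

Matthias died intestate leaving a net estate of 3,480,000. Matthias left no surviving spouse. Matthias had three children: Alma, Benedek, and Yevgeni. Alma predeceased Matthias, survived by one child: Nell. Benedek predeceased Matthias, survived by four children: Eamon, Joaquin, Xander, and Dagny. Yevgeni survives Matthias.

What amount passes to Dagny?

The entire 3,480,000 passes to the descendants.
That amount (3,480,000) is divided into 3 shares of 1,160,000: Yevgeni takes 1,160,000; Alma's 1,160,000 share passes to Alma's issue; Benedek's 1,160,000 share passes to Benedek's issue.
Alma's share (1,160,000) passes entirely to Nell.
Benedek's share (1,160,000) is divided into 4 shares of 290,000: Eamon, Joaquin, Xander, and Dagny each take 290,000.

Dagny receives 290,000.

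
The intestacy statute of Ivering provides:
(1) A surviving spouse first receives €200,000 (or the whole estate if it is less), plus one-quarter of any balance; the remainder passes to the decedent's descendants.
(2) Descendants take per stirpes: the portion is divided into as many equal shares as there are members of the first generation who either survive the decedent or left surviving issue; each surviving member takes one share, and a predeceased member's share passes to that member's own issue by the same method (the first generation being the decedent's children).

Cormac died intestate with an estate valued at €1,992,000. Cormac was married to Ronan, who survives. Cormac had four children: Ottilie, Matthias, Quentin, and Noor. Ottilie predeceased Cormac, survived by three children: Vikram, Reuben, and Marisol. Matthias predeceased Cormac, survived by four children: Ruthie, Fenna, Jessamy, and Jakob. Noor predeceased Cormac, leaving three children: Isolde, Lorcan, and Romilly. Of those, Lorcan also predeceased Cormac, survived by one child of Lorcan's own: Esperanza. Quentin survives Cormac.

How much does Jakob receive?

Ronan first takes €200,000, leaving a balance of €1,792,000. Ronan then takes one-quarter of the balance (€448,000), for a total of €648,000. The remaining €1,344,000 passes to the descendants.
The descendants' portion (€1,344,000) is divided into 4 shares of €336,000: Quentin takes €336,000; Ottilie's €336,000 share passes to Ottilie's issue; Matthias's €336,000 share passes to Matthias's issue; Noor's €336,000 share passes to Noor's issue.
Ottilie's share (€336,000) is divided into 3 shares of €112,000: Vikram, Reuben, and Marisol each take €112,000.
Matthias's share (€336,000) is divided into 4 shares of €84,000: Ruthie, Fenna, Jessamy, and Jakob each take €84,000.
Noor's share (€336,000) is divided into 3 shares of €112,000: Isolde and Romilly each take €112,000; Lorcan's €112,000 share passes to Lorcan's issue.
Lorcan's share (€112,000) passes entirely to Esperanza.

Jakob receives €84,000.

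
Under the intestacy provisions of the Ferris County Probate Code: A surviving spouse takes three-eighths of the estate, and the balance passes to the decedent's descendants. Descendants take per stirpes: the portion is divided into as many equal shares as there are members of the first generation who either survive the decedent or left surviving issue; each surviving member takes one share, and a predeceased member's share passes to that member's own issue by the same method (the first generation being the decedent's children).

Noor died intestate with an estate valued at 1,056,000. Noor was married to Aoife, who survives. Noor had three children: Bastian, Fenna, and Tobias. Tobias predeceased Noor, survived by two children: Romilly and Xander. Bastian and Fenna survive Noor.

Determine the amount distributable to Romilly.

Aoife takes three-eighths of 1,056,000 = 396,000. The remaining 660,000 passes to the descendants.
The descendants' portion (660,000) is divided into 3 shares of 220,000: Bastian and Fenna each take 220,000; Tobias's 220,000 share passes to Tobias's issue.
Tobias's share (220,000) is divided into 2 shares of 110,000: Romilly and Xander each take 110,000.

Romilly receives 110,000.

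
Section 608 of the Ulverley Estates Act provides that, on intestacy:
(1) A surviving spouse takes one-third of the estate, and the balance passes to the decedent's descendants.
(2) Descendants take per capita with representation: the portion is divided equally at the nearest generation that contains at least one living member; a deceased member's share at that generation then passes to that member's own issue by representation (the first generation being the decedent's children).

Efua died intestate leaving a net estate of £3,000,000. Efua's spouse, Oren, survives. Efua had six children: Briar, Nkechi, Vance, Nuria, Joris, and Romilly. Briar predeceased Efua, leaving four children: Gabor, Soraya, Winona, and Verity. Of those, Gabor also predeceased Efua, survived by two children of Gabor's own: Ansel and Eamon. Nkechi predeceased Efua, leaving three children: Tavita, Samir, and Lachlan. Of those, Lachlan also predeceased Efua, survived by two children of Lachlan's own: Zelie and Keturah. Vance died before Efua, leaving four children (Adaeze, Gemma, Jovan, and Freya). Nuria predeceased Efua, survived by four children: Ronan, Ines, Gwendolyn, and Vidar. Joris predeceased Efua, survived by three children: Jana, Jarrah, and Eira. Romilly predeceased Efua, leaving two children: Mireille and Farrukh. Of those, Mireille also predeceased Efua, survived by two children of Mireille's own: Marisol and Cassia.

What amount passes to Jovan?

Oren takes one-third of £3,000,000 = £1,000,000. The remaining £2,000,000 passes to the descendants.
No child survives, so the initial division is made at the grandchildren's generation.
The descendants' portion (£2,000,000) is divided into 20 shares of £100,000: Soraya, Winona, Verity, Tavita, Samir, Adaeze, Gemma, Jovan, Freya, Ronan, Ines, Gwendolyn, Vidar, Jana, Jarrah, Eira, and Farrukh each take £100,000; Gabor's £100,000 share passes to Gabor's issue; Lachlan's £100,000 share passes to Lachlan's issue; Mireille's £100,000 share passes to Mireille's issue.
Gabor's share (£100,000) is divided into 2 shares of £50,000: Ansel and Eamon each take £50,000.
Lachlan's share (£100,000) is divided into 2 shares of £50,000: Zelie and Keturah each take £50,000.
Mireille's share (£100,000) is divided into 2 shares of £50,000: Marisol and Cassia each take £50,000.

Jovan receives £100,000.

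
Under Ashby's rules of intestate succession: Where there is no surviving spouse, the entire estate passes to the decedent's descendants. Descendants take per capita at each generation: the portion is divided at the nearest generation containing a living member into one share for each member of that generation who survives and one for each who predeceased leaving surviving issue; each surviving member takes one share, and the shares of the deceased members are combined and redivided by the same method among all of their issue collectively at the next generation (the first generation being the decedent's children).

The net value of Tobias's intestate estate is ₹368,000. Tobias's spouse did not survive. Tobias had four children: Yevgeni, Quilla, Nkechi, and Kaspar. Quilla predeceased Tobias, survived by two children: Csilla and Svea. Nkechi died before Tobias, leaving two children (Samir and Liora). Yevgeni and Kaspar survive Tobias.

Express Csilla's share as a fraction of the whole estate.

Csilla receives 1/8 of the estate.

The entire ₹368,000 passes to the descendants.
That amount (₹368,000) is divided at the children's generation into 4 shares of ₹92,000. Yevgeni and Kaspar each take ₹92,000. The 2 shares of the deceased (Quilla and Nkechi) are combined into a pool of ₹184,000.
That pool (₹184,000) is divided at the grandchildren's generation equally among Csilla, Svea, Samir, and Liora: ₹46,000 each.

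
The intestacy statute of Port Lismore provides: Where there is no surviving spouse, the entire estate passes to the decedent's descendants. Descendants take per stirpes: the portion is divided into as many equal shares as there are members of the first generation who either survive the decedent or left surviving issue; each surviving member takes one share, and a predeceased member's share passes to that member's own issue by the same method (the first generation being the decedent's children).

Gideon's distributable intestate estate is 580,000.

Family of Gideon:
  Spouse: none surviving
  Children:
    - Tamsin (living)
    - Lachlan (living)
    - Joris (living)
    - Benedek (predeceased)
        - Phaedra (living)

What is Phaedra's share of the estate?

Phaedra receives 145,000.

The entire 580,000 passes to the descendants.
That amount (580,000) is divided into 4 shares of 145,000: Tamsin, Lachlan, and Joris each take 145,000; Benedek's 145,000 share passes to Benedek's issue.
Benedek's share (145,000) passes entirely to Phaedra.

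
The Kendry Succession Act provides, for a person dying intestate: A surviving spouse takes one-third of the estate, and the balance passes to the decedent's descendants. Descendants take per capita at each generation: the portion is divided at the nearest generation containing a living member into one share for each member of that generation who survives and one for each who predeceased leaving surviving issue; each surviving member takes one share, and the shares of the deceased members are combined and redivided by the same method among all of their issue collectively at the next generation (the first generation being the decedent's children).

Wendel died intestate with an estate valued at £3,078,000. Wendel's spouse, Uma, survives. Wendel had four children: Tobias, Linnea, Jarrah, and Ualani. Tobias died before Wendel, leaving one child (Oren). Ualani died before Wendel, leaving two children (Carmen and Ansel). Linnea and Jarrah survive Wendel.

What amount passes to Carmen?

Carmen receives £342,000.

Uma takes one-third of £3,078,000 = £1,026,000. The remaining £2,052,000 passes to the descendants.
The descendants' portion (£2,052,000) is divided at the children's generation into 4 shares of £513,000. Linnea and Jarrah each take £513,000. The 2 shares of the deceased (Tobias and Ualani) are combined into a pool of £1,026,000.
That pool (£1,026,000) is divided at the grandchildren's generation equally among Oren, Carmen, and Ansel: £342,000 each.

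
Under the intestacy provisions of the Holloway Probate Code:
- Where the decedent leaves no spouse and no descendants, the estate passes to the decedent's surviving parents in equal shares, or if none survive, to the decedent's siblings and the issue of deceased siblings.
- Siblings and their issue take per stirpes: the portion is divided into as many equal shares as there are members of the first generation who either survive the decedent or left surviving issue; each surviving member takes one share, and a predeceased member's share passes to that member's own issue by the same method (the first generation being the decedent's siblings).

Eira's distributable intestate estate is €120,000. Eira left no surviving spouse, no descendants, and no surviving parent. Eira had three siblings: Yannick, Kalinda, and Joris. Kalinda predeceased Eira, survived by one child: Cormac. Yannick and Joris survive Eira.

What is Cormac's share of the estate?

The entire €120,000 passes to the siblings and their issue.
That amount (€120,000) is divided into 3 shares of €40,000: Yannick and Joris each take €40,000; Kalinda's €40,000 share passes to Kalinda's issue.
Kalinda's share (€40,000) passes entirely to Cormac.

Cormac receives €40,000.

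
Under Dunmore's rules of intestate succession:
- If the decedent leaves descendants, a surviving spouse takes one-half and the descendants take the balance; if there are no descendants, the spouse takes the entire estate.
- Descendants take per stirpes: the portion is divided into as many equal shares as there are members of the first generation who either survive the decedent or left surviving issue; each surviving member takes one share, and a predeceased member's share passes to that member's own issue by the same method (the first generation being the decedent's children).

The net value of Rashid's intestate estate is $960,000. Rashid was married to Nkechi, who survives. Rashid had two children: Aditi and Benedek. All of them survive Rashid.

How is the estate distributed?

Nkechi takes one-half of $960,000 = $480,000. The remaining $480,000 passes to the descendants.
The descendants' portion ($480,000) is divided into 2 shares of $240,000: Aditi and Benedek each take $240,000.

Nkechi: $480,000; Aditi: $240,000; Benedek: $240,000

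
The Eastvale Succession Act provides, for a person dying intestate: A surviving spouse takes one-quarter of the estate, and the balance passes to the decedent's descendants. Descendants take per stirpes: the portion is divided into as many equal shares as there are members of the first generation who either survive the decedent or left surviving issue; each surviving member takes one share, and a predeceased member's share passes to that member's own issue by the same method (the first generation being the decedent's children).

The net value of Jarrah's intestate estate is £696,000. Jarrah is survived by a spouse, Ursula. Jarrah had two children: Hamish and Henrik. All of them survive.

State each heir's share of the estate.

Ursula takes one-quarter of £696,000 = £174,000. The remaining £522,000 passes to the descendants.
The descendants' portion (£522,000) is divided into 2 shares of £261,000: Hamish and Henrik each take £261,000.

Ursula: £174,000; Hamish: £261,000; Henrik: £261,000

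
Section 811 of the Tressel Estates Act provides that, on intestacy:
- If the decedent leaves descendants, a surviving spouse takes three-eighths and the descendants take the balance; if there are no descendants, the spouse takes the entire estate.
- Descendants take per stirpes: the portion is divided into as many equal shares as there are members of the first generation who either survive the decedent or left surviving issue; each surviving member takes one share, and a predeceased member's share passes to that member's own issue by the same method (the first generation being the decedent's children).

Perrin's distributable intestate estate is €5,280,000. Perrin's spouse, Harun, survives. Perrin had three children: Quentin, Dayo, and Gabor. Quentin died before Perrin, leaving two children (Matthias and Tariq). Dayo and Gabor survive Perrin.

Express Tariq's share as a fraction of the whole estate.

Harun takes three-eighths of €5,280,000 = €1,980,000. The remaining €3,300,000 passes to the descendants.
The descendants' portion (€3,300,000) is divided into 3 shares of €1,100,000: Dayo and Gabor each take €1,100,000; Quentin's €1,100,000 share passes to Quentin's issue.
Quentin's share (€1,100,000) is divided into 2 shares of €550,000: Matthias and Tariq each take €550,000.

Tariq receives 5/48 of the estate.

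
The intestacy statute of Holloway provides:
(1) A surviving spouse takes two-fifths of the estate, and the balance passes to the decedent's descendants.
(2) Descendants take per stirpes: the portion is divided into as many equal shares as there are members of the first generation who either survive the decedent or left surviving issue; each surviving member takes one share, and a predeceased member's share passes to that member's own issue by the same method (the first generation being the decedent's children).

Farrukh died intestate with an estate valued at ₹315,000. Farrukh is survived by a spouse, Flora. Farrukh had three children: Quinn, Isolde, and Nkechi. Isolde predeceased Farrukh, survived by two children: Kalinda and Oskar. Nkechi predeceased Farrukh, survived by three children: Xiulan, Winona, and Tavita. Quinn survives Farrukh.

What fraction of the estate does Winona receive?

Flora takes two-fifths of ₹315,000 = ₹126,000. The remaining ₹189,000 passes to the descendants.
The descendants' portion (₹189,000) is divided into 3 shares of ₹63,000: Quinn takes ₹63,000; Isolde's ₹63,000 share passes to Isolde's issue; Nkechi's ₹63,000 share passes to Nkechi's issue.
Isolde's share (₹63,000) is divided into 2 shares of ₹31,500: Kalinda and Oskar each take ₹31,500.
Nkechi's share (₹63,000) is divided into 3 shares of ₹21,000: Xiulan, Winona, and Tavita each take ₹21,000.

Winona receives 1/15 of the estate.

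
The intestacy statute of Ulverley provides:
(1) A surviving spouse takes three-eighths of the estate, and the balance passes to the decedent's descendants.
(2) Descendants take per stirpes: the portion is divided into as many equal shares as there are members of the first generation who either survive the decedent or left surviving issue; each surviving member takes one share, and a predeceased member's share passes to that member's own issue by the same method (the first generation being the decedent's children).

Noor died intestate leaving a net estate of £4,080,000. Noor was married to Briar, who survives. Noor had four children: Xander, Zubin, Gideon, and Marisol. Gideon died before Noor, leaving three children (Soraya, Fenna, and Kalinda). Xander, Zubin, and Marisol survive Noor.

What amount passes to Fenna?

Briar takes three-eighths of £4,080,000 = £1,530,000. The remaining £2,550,000 passes to the descendants.
The descendants' portion (£2,550,000) is divided into 4 shares of £637,500: Xander, Zubin, and Marisol each take £637,500; Gideon's £637,500 share passes to Gideon's issue.
Gideon's share (£637,500) is divided into 3 shares of £212,500: Soraya, Fenna, and Kalinda each take £212,500.

Fenna receives £212,500.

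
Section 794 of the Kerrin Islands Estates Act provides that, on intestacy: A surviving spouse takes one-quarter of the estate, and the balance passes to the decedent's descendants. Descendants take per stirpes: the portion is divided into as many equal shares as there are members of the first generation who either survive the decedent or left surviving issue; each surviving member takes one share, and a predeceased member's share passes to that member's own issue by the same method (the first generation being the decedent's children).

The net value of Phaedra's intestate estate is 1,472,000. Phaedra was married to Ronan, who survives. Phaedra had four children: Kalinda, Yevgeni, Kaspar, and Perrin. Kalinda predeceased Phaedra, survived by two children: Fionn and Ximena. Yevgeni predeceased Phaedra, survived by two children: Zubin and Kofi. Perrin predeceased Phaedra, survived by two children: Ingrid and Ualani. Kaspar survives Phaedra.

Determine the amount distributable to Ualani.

Ualani receives 138,000.

Ronan takes one-quarter of 1,472,000 = 368,000. The remaining 1,104,000 passes to the descendants.
The descendants' portion (1,104,000) is divided into 4 shares of 276,000: Kaspar takes 276,000; Kalinda's 276,000 share passes to Kalinda's issue; Yevgeni's 276,000 share passes to Yevgeni's issue; Perrin's 276,000 share passes to Perrin's issue.
Kalinda's share (276,000) is divided into 2 shares of 138,000: Fionn and Ximena each take 138,000.
Yevgeni's share (276,000) is divided into 2 shares of 138,000: Zubin and Kofi each take 138,000.
Perrin's share (276,000) is divided into 2 shares of 138,000: Ingrid and Ualani each take 138,000.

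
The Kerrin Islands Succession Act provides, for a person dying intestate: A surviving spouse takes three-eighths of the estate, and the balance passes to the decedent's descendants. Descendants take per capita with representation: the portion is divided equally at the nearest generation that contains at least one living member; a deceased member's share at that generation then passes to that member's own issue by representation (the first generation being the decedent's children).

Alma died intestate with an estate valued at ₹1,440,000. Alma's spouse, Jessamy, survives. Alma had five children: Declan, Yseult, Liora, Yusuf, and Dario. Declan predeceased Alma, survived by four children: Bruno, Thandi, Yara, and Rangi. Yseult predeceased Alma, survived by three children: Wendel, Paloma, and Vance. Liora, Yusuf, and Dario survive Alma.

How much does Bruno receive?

Jessamy takes three-eighths of ₹1,440,000 = ₹540,000. The remaining ₹900,000 passes to the descendants.
The descendants' portion (₹900,000) is divided into 5 shares of ₹180,000: Liora, Yusuf, and Dario each take ₹180,000; Declan's ₹180,000 share passes to Declan's issue; Yseult's ₹180,000 share passes to Yseult's issue.
Declan's share (₹180,000) is divided into 4 shares of ₹45,000: Bruno, Thandi, Yara, and Rangi each take ₹45,000.
Yseult's share (₹180,000) is divided into 3 shares of ₹60,000: Wendel, Paloma, and Vance each take ₹60,000.

Bruno receives ₹45,000.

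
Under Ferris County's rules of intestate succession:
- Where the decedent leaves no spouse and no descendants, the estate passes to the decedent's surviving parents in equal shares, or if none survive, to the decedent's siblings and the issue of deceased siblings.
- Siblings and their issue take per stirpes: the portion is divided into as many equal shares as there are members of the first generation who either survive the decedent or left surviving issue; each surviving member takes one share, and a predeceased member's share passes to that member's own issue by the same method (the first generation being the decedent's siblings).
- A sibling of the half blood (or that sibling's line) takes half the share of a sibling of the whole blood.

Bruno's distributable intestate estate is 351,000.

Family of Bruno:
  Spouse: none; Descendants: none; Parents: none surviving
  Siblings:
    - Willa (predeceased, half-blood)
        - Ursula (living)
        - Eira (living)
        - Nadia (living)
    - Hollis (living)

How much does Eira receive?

Eira receives 39,000.

The entire 351,000 passes to the siblings and their issue.
Counting each half-blood sibling's line as half a unit, there are 3/2 units in 351,000, so one unit is 234,000. Whole-blood lines (Hollis) take 234,000 each; half-blood lines (Willa) take 117,000 each.
Willa's share (117,000) is divided into 3 shares of 39,000: Ursula, Eira, and Nadia each take 39,000.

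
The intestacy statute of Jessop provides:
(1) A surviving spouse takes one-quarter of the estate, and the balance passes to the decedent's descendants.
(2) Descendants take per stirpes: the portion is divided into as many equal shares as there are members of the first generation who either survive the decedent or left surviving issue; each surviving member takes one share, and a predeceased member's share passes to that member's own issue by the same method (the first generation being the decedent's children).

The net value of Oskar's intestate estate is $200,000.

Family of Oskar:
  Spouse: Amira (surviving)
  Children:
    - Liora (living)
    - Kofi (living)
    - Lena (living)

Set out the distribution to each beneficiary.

Amira: $50,000; Liora: $50,000; Kofi: $50,000; Lena: $50,000

Amira takes one-quarter of $200,000 = $50,000. The remaining $150,000 passes to the descendants.
The descendants' portion ($150,000) is divided into 3 shares of $50,000: Liora, Kofi, and Lena each take $50,000.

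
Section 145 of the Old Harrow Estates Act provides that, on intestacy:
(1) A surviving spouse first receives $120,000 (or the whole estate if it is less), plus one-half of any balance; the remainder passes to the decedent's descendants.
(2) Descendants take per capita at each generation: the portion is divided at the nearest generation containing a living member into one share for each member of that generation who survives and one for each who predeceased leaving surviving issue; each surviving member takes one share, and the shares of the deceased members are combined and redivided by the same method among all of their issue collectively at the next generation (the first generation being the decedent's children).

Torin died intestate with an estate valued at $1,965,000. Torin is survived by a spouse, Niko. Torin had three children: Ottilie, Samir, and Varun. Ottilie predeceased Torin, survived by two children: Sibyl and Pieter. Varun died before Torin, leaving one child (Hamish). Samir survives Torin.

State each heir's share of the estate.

Niko: $1,042,500; Sibyl: $205,000; Pieter: $205,000; Samir: $307,500; Hamish: $205,000

Niko first takes $120,000, leaving a balance of $1,845,000. Niko then takes one-half of the balance ($922,500), for a total of $1,042,500. The remaining $922,500 passes to the descendants.
The descendants' portion ($922,500) is divided at the children's generation into 3 shares of $307,500. Samir takes $307,500. The 2 shares of the deceased (Ottilie and Varun) are combined into a pool of $615,000.
That pool ($615,000) is divided at the grandchildren's generation equally among Sibyl, Pieter, and Hamish: $205,000 each.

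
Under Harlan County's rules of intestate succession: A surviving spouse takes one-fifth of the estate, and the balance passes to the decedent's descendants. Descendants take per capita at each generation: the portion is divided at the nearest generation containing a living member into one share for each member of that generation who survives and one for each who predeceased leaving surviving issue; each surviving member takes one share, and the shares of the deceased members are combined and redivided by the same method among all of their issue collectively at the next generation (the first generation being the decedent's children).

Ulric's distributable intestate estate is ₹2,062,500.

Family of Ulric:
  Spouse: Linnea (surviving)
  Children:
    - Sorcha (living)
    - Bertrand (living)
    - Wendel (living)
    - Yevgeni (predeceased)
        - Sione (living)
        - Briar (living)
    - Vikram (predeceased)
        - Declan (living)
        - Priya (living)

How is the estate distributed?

Linnea takes one-fifth of ₹2,062,500 = ₹412,500. The remaining ₹1,650,000 passes to the descendants.
The descendants' portion (₹1,650,000) is divided at the children's generation into 5 shares of ₹330,000. Sorcha, Bertrand, and Wendel each take ₹330,000. The 2 shares of the deceased (Yevgeni and Vikram) are combined into a pool of ₹660,000.
That pool (₹660,000) is divided at the grandchildren's generation equally among Sione, Briar, Declan, and Priya: ₹165,000 each.

Linnea: ₹412,500; Sorcha: ₹330,000; Bertrand: ₹330,000; Wendel: ₹330,000; Sione: ₹165,000; Briar: ₹165,000; Declan: ₹165,000; Priya: ₹165,000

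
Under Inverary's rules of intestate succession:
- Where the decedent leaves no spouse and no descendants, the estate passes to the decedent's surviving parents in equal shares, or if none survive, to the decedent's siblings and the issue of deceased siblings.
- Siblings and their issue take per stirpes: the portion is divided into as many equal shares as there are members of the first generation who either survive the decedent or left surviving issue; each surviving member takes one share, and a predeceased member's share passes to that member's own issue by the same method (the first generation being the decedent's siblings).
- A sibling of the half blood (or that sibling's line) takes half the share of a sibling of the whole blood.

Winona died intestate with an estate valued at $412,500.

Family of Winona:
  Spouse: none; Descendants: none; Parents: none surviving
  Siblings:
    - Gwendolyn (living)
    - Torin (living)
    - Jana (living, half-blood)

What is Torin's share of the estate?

Torin receives $165,000.

The entire $412,500 passes to the siblings and their issue.
Counting each half-blood sibling's line as half a unit, there are 5/2 units in $412,500, so one unit is $165,000. Whole-blood lines (Gwendolyn and Torin) take $165,000 each; half-blood lines (Jana) take $82,500 each.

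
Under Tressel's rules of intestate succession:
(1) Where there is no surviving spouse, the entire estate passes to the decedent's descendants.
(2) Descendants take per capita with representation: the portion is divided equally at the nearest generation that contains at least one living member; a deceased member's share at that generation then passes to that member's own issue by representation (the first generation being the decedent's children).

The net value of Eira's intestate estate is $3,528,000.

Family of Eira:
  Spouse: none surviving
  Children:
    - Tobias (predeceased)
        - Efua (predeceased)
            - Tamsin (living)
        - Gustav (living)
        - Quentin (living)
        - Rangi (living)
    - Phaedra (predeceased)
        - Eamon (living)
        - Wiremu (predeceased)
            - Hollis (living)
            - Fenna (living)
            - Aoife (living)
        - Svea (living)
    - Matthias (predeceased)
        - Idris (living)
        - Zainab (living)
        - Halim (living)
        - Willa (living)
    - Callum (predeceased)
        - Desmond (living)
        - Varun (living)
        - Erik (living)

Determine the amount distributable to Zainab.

The entire $3,528,000 passes to the descendants.
No child survives, so the initial division is made at the grandchildren's generation.
That amount ($3,528,000) is divided into 14 shares of $252,000: Gustav, Quentin, Rangi, Eamon, Svea, Idris, Zainab, Halim, Willa, Desmond, Varun, and Erik each take $252,000; Efua's $252,000 share passes to Efua's issue; Wiremu's $252,000 share passes to Wiremu's issue.
Efua's share ($252,000) passes entirely to Tamsin.
Wiremu's share ($252,000) is divided into 3 shares of $84,000: Hollis, Fenna, and Aoife each take $84,000.

Zainab receives $252,000.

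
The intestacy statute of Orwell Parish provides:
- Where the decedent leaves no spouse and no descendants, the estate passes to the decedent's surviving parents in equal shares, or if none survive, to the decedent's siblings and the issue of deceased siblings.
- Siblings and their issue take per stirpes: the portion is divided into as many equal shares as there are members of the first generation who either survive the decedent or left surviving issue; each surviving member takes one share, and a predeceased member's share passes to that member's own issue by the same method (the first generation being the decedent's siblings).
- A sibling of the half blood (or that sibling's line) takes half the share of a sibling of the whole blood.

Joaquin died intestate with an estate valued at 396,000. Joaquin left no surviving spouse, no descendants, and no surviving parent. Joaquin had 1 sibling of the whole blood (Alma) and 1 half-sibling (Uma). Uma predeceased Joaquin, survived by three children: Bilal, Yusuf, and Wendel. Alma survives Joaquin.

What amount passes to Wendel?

The entire 396,000 passes to the siblings and their issue.
Counting each half-blood sibling's line as half a unit, there are 3/2 units in 396,000, so one unit is 264,000. Whole-blood lines (Alma) take 264,000 each; half-blood lines (Uma) take 132,000 each.
Uma's share (132,000) is divided into 3 shares of 44,000: Bilal, Yusuf, and Wendel each take 44,000.

Wendel receives 44,000.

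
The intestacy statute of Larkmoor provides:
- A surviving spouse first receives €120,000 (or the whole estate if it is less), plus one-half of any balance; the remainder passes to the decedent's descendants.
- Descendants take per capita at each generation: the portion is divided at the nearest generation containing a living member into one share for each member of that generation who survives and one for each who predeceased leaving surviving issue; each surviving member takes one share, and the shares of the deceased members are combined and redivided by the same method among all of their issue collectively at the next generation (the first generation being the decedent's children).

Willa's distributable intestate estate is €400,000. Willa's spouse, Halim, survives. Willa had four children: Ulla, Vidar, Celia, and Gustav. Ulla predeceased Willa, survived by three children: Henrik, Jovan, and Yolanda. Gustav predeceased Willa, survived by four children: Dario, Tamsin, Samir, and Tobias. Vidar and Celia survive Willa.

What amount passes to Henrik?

Henrik receives €10,000.

Halim first takes €120,000, leaving a balance of €280,000. Halim then takes one-half of the balance (€140,000), for a total of €260,000. The remaining €140,000 passes to the descendants.
The descendants' portion (€140,000) is divided at the children's generation into 4 shares of €35,000. Vidar and Celia each take €35,000. The 2 shares of the deceased (Ulla and Gustav) are combined into a pool of €70,000.
That pool (€70,000) is divided at the grandchildren's generation equally among Henrik, Jovan, Yolanda, Dario, Tamsin, Samir, and Tobias: €10,000 each.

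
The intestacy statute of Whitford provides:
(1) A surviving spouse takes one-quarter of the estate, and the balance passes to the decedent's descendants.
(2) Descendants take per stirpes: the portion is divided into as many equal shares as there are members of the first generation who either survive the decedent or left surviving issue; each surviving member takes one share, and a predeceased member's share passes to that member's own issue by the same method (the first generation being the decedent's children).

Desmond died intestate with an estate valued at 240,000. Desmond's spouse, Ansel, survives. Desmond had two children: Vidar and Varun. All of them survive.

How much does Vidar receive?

Ansel takes one-quarter of 240,000 = 60,000. The remaining 180,000 passes to the descendants.
The descendants' portion (180,000) is divided into 2 shares of 90,000: Vidar and Varun each take 90,000.

Vidar receives 90,000.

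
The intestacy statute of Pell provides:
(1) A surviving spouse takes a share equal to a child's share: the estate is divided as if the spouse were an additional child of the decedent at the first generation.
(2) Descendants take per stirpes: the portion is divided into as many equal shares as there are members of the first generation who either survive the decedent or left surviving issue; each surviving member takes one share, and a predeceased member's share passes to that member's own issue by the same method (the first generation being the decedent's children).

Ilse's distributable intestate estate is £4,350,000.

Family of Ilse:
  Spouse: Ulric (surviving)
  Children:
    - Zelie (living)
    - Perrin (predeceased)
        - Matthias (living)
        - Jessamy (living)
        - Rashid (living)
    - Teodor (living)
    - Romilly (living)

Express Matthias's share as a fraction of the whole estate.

Matthias receives 1/15 of the estate.

The spouse counts as an additional share at the children's level, so there are 5 primary shares of £870,000. Ulric takes one such share (£870,000).
The children's combined portion (£3,480,000) is divided into 4 shares of £870,000: Zelie, Teodor, and Romilly each take £870,000; Perrin's £870,000 share passes to Perrin's issue.
Perrin's share (£870,000) is divided into 3 shares of £290,000: Matthias, Jessamy, and Rashid each take £290,000.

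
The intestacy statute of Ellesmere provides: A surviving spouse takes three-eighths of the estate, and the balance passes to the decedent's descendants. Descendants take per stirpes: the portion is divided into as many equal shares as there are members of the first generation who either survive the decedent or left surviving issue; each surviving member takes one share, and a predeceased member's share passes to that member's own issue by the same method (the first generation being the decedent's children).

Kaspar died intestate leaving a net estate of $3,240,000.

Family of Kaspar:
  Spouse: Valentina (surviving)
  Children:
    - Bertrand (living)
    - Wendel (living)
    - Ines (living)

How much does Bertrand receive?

Valentina takes three-eighths of $3,240,000 = $1,215,000. The remaining $2,025,000 passes to the descendants.
The descendants' portion ($2,025,000) is divided into 3 shares of $675,000: Bertrand, Wendel, and Ines each take $675,000.

Bertrand receives $675,000.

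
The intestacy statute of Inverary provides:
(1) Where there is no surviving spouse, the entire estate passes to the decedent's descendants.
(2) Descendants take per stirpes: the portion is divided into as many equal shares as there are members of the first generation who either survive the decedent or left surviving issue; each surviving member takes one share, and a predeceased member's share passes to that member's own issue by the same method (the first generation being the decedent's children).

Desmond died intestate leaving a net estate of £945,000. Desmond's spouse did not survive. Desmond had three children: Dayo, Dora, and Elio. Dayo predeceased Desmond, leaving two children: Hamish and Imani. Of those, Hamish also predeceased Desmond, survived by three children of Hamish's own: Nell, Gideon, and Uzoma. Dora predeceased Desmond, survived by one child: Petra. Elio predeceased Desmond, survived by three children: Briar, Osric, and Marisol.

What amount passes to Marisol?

Marisol receives £105,000.

The entire £945,000 passes to the descendants.
That amount (£945,000) is divided into 3 shares of £315,000: Dayo's £315,000 share passes to Dayo's issue; Dora's £315,000 share passes to Dora's issue; Elio's £315,000 share passes to Elio's issue.
Dayo's share (£315,000) is divided into 2 shares of £157,500: Imani takes £157,500; Hamish's £157,500 share passes to Hamish's issue.
Hamish's share (£157,500) is divided into 3 shares of £52,500: Nell, Gideon, and Uzoma each take £52,500.
Dora's share (£315,000) passes entirely to Petra.
Elio's share (£315,000) is divided into 3 shares of £105,000: Briar, Osric, and Marisol each take £105,000.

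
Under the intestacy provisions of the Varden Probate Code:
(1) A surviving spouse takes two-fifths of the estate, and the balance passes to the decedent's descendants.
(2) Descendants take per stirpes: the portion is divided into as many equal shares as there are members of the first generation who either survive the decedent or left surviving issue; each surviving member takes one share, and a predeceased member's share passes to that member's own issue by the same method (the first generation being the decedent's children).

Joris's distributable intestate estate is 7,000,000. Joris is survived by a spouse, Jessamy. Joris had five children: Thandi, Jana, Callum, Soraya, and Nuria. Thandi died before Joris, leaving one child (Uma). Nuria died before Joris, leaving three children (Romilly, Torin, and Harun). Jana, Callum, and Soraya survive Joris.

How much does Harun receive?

Jessamy takes two-fifths of 7,000,000 = 2,800,000. The remaining 4,200,000 passes to the descendants.
The descendants' portion (4,200,000) is divided into 5 shares of 840,000: Jana, Callum, and Soraya each take 840,000; Thandi's 840,000 share passes to Thandi's issue; Nuria's 840,000 share passes to Nuria's issue.
Thandi's share (840,000) passes entirely to Uma.
Nuria's share (840,000) is divided into 3 shares of 280,000: Romilly, Torin, and Harun each take 280,000.

Harun receives 280,000.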